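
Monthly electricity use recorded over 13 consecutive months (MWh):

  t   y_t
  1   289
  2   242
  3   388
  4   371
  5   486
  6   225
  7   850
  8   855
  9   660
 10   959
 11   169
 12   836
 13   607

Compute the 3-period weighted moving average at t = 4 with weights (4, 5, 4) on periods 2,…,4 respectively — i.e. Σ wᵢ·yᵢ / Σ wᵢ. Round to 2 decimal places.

337.85

Weighted sum: 4·242 + 5·388 + 4·371 = 968 + 1940 + 1484 = 4392
Weight total: 4 + 5 + 4 = 13
WMA = 4392 / 13 = 337.85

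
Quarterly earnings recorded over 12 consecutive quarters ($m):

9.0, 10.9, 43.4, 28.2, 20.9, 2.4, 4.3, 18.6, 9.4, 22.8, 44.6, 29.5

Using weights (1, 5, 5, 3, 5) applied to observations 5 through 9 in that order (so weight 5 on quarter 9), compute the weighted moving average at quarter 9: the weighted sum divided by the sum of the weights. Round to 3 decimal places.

8.274

Weighted sum: 1·20.9 + 5·2.4 + 5·4.3 + 3·18.6 + 5·9.4 = 20.9 + 12.0 + 21.5 + 55.8 + 47.0 = 157.2
Weight total: 1 + 5 + 5 + 3 + 5 = 19
WMA = 157.2 / 19 = 8.274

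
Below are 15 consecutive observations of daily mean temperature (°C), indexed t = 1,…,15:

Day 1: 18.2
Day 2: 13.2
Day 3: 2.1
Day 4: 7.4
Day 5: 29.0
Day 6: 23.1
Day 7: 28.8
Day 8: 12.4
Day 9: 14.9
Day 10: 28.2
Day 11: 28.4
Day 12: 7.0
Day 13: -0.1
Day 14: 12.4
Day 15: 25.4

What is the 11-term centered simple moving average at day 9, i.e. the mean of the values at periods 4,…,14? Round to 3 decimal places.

Sum of periods 4–14: 7.4 + 29.0 + 23.1 + 28.8 + 12.4 + 14.9 + 28.2 + 28.4 + 7.0 + (-0.1) + 12.4 = 191.5
Divide by 11: 191.5 / 11 = 17.409

17.409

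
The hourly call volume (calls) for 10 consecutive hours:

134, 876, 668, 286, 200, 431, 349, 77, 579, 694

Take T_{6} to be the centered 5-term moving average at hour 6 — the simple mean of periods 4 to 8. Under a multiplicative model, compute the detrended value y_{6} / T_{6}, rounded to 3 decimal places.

Trend T_6 = (286 + 200 + 431 + 349 + 77) / 5 = 1343/5 = 268.60000
Ratio to trend: 431 / 268.60000 = 1.605

1.605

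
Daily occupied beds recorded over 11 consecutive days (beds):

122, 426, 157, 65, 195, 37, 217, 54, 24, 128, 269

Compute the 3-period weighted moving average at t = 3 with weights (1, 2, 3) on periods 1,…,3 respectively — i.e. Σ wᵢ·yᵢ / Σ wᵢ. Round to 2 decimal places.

240.83

Weighted sum: 1·122 + 2·426 + 3·157 = 122 + 852 + 471 = 1445
Weight total: 1 + 2 + 3 = 6
WMA = 1445 / 6 = 240.83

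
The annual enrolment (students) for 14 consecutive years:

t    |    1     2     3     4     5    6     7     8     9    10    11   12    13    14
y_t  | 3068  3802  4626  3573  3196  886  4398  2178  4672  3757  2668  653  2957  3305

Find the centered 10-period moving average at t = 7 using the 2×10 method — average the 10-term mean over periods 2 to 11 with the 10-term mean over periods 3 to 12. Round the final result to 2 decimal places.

3218.15

Sum over 2–11: 3802 + 4626 + 3573 + 3196 + 886 + 4398 + 2178 + 4672 + 3757 + 2668 = 33756
Sum over 3–12: 4626 + 3573 + 3196 + 886 + 4398 + 2178 + 4672 + 3757 + 2668 + 653 = 30607
CMA at t=7 = (33756 + 30607) / (2·10) = 64363 / 20 = 3218.15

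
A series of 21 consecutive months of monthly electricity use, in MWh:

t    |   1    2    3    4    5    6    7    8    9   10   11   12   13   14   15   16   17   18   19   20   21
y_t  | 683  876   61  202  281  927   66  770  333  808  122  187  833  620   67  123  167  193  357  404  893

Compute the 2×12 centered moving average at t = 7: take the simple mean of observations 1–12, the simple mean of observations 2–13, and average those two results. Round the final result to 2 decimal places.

449.25

Sum over 1–12: 683 + 876 + 61 + 202 + 281 + 927 + 66 + 770 + 333 + 808 + 122 + 187 = 5316
Sum over 2–13: 876 + 61 + 202 + 281 + 927 + 66 + 770 + 333 + 808 + 122 + 187 + 833 = 5466
CMA at t=7 = (5316 + 5466) / (2·12) = 10782 / 24 = 449.25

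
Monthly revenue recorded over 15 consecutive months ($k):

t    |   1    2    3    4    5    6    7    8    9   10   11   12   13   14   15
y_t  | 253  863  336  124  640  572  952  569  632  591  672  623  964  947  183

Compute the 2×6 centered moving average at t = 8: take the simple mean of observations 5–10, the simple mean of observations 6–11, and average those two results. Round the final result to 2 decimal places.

Sum over 5–10: 640 + 572 + 952 + 569 + 632 + 591 = 3956
Sum over 6–11: 572 + 952 + 569 + 632 + 591 + 672 = 3988
CMA at t=8 = (3956 + 3988) / (2·6) = 7944 / 12 = 662.00

662.00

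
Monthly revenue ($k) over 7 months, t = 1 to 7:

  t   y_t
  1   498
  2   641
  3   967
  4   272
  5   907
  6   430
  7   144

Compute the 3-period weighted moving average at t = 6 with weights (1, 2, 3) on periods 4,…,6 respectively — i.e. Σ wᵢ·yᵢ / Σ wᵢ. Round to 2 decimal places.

562.67

Weighted sum: 1·272 + 2·907 + 3·430 = 272 + 1814 + 1290 = 3376
Weight total: 1 + 2 + 3 = 6
WMA = 3376 / 6 = 562.67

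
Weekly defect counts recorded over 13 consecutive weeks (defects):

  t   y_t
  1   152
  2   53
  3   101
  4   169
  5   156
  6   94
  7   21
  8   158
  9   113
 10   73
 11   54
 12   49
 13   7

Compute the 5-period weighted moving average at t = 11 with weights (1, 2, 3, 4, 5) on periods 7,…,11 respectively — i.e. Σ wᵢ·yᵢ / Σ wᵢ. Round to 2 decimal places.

82.53

Weighted sum: 1·21 + 2·158 + 3·113 + 4·73 + 5·54 = 21 + 316 + 339 + 292 + 270 = 1238
Weight total: 1 + 2 + 3 + 4 + 5 = 15
WMA = 1238 / 15 = 82.53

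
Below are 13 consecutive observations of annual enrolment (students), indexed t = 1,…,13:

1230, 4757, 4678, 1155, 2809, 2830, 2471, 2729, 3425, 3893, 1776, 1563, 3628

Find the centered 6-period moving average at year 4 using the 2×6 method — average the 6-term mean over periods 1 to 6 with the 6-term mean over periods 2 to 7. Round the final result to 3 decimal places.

Sum over 1–6: 1230 + 4757 + 4678 + 1155 + 2809 + 2830 = 17459
Sum over 2–7: 4757 + 4678 + 1155 + 2809 + 2830 + 2471 = 18700
CMA at t=4 = (17459 + 18700) / (2·6) = 36159 / 12 = 3013.250

3013.250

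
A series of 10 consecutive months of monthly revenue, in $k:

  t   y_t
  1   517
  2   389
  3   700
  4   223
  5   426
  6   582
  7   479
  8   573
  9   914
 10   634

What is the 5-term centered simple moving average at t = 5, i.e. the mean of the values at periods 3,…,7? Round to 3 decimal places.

482.000

Sum of periods 3–7: 700 + 223 + 426 + 582 + 479 = 2410
Divide by 5: 2410 / 5 = 482.000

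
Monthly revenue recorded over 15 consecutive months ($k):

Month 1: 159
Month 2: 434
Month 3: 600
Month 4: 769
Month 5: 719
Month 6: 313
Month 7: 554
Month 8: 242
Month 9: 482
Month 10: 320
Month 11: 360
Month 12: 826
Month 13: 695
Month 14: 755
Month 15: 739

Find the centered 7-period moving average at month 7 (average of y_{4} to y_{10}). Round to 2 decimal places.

485.57

Sum of periods 4–10: 769 + 719 + 313 + 554 + 242 + 482 + 320 = 3399
Divide by 7: 3399 / 7 = 485.57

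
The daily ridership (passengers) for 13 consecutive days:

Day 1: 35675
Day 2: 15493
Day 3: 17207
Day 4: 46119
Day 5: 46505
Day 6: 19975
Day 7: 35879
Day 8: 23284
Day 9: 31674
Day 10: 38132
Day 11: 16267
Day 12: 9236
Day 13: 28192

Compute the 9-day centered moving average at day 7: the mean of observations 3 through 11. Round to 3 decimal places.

30560.222

Sum of periods 3–11: 17207 + 46119 + 46505 + 19975 + 35879 + 23284 + 31674 + 38132 + 16267 = 275042
Divide by 9: 275042 / 9 = 30560.222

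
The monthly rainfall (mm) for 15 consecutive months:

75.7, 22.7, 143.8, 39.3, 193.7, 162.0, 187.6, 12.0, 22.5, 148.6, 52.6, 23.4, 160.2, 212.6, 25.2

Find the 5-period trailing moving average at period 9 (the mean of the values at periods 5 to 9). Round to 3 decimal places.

115.560

Sum of periods 5–9: 193.7 + 162.0 + 187.6 + 12.0 + 22.5 = 577.8
Divide by 5: 577.8 / 5 = 115.560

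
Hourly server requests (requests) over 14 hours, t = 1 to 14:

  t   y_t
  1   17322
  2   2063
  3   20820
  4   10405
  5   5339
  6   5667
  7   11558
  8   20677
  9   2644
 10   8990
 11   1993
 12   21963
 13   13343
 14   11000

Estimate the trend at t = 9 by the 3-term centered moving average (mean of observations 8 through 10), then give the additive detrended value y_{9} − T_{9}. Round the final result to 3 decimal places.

-8126.333

Trend T_9 = (20677 + 2644 + 8990) / 3 = 32311/3 = 10770.33333
Detrended value: 2644 − 10770.33333 = -8126.333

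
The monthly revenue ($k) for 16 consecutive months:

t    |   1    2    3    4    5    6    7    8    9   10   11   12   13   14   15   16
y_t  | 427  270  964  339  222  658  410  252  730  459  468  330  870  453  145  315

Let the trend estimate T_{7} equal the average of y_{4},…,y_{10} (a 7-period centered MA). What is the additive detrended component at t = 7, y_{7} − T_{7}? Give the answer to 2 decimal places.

-28.57

Trend T_7 = (339 + 222 + 658 + 410 + 252 + 730 + 459) / 7 = 3070/7 = 438.5714
Detrended value: 410 − 438.5714 = -28.57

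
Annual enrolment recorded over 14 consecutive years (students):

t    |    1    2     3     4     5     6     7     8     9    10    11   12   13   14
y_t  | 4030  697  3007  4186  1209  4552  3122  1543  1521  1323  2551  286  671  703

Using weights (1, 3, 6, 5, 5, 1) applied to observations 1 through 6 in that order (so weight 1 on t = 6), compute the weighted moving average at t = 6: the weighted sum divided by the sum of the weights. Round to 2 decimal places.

Weighted sum: 1·4030 + 3·697 + 6·3007 + 5·4186 + 5·1209 + 1·4552 = 4030 + 2091 + 18042 + 20930 + 6045 + 4552 = 55690
Weight total: 1 + 3 + 6 + 5 + 5 + 1 = 21
WMA = 55690 / 21 = 2651.90

2651.90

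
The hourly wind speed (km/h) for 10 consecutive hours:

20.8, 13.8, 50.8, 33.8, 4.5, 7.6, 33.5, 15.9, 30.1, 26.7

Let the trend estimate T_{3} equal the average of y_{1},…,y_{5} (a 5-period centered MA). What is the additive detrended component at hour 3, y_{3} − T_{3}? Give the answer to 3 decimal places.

Trend T_3 = (20.8 + 13.8 + 50.8 + 33.8 + 4.5) / 5 = 123.7/5 = 24.74000
Detrended value: 50.8 − 24.74000 = 26.060

26.060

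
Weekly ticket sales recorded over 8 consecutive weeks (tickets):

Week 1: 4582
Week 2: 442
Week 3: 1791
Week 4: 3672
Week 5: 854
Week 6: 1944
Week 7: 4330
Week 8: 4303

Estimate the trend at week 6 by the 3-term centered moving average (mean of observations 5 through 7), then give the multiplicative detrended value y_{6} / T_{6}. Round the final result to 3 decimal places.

Trend T_6 = (854 + 1944 + 4330) / 3 = 7128/3 = 2376.00000
Ratio to trend: 1944 / 2376.00000 = 0.818

0.818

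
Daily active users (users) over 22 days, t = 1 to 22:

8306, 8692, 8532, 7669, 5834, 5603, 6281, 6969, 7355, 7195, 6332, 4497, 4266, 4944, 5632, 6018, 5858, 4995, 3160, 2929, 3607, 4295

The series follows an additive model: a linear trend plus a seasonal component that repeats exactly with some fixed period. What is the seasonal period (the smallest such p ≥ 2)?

First differences y_{t+1} − y_t: 386, -160, -863, -1835, -231, 678, 688, 386, -160, -863, -1835, -231, 678, 688, 386, -160, …
The difference pattern repeats every 7 terms and not for any smaller step, so p = 7.

7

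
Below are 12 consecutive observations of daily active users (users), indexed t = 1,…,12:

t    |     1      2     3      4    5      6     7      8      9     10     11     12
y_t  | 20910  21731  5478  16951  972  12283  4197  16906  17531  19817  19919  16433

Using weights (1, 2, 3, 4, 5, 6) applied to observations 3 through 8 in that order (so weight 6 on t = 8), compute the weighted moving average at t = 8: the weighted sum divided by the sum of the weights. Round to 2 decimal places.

10183.29

Weighted sum: 1·5478 + 2·16951 + 3·972 + 4·12283 + 5·4197 + 6·16906 = 5478 + 33902 + 2916 + 49132 + 20985 + 101436 = 213849
Weight total: 1 + 2 + 3 + 4 + 5 + 6 = 21
WMA = 213849 / 21 = 10183.29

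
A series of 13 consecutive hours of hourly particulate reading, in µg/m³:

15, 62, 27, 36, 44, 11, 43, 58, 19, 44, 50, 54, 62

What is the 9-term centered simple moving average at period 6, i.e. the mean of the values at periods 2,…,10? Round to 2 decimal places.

38.22

Sum of periods 2–10: 62 + 27 + 36 + 44 + 11 + 43 + 58 + 19 + 44 = 344
Divide by 9: 344 / 9 = 38.22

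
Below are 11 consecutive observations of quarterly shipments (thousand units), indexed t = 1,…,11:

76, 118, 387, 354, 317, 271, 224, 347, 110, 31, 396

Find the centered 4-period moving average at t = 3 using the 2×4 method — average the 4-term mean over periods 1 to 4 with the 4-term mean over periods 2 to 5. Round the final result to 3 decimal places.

Sum over 1–4: 76 + 118 + 387 + 354 = 935
Sum over 2–5: 118 + 387 + 354 + 317 = 1176
CMA at t=3 = (935 + 1176) / (2·4) = 2111 / 8 = 263.875

263.875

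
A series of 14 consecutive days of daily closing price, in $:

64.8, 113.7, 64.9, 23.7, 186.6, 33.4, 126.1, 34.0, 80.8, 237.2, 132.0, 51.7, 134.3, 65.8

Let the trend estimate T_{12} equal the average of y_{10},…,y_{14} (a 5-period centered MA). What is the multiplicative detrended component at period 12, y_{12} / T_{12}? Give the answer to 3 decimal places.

0.416

Trend T_12 = (237.2 + 132.0 + 51.7 + 134.3 + 65.8) / 5 = 621.0/5 = 124.20000
Ratio to trend: 51.7 / 124.20000 = 0.416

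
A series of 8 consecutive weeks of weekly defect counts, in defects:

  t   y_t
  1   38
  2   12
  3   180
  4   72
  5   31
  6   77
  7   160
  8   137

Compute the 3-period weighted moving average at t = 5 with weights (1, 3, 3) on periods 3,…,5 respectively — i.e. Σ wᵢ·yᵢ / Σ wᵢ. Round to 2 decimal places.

69.86

Weighted sum: 1·180 + 3·72 + 3·31 = 180 + 216 + 93 = 489
Weight total: 1 + 3 + 3 = 7
WMA = 489 / 7 = 69.86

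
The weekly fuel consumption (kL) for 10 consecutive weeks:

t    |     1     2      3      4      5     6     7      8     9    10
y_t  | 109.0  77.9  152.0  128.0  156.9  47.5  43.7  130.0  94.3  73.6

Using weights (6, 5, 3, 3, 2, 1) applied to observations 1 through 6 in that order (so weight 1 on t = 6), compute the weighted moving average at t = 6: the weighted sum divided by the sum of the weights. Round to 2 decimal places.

Weighted sum: 6·109.0 + 5·77.9 + 3·152.0 + 3·128.0 + 2·156.9 + 1·47.5 = 654.0 + 389.5 + 456.0 + 384.0 + 313.8 + 47.5 = 2244.8
Weight total: 6 + 5 + 3 + 3 + 2 + 1 = 20
WMA = 2244.8 / 20 = 112.24

112.24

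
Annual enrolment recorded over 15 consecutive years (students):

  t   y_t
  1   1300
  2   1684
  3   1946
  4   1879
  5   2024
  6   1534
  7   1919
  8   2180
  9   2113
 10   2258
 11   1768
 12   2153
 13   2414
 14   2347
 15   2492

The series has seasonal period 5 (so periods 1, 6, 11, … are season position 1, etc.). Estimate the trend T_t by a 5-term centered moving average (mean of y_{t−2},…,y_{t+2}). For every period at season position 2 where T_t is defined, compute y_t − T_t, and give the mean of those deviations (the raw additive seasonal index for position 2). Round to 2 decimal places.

Season position 2 occurs at t = 7, 12 (where T_t is defined).
t=7: T_7 = 1954.0000; y_7 − T_7 = 1919 − 1954.0000 = -35.0000
t=12: T_12 = 2188.0000; y_12 − T_12 = 2153 − 2188.0000 = -35.0000
Mean deviation: (-35.0000 + -35.0000) / 2 = -35.00

-35.00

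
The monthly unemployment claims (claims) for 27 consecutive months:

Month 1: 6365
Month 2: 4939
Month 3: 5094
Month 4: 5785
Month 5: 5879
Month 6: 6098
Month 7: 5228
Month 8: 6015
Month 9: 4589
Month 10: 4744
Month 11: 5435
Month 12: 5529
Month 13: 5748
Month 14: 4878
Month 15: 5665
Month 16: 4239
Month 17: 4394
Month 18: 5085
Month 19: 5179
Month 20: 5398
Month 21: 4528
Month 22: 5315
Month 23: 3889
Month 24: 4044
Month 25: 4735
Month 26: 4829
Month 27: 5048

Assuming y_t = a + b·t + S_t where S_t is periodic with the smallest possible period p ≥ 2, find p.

First differences y_{t+1} − y_t: -1426, 155, 691, 94, 219, -870, 787, -1426, 155, 691, 94, 219, -870, 787, -1426, 155, …
The difference pattern repeats every 7 terms and not for any smaller step, so p = 7.

7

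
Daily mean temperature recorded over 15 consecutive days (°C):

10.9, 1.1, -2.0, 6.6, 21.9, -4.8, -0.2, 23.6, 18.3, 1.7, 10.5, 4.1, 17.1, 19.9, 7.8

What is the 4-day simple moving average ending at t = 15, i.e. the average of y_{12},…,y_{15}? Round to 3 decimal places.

Sum of periods 12–15: 4.1 + 17.1 + 19.9 + 7.8 = 48.9
Divide by 4: 48.9 / 4 = 12.225

12.225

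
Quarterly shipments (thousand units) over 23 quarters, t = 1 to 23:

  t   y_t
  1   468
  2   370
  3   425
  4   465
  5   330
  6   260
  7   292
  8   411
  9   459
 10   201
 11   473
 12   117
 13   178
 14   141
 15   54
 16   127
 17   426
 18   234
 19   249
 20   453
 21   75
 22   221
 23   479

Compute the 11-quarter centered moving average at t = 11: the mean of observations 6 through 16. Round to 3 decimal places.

Sum of periods 6–16: 260 + 292 + 411 + 459 + 201 + 473 + 117 + 178 + 141 + 54 + 127 = 2713
Divide by 11: 2713 / 11 = 246.636

246.636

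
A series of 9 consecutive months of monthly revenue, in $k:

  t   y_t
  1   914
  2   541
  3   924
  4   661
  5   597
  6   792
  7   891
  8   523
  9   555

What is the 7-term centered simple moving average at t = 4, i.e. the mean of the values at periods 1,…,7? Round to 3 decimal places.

Sum of periods 1–7: 914 + 541 + 924 + 661 + 597 + 792 + 891 = 5320
Divide by 7: 5320 / 7 = 760.000

760.000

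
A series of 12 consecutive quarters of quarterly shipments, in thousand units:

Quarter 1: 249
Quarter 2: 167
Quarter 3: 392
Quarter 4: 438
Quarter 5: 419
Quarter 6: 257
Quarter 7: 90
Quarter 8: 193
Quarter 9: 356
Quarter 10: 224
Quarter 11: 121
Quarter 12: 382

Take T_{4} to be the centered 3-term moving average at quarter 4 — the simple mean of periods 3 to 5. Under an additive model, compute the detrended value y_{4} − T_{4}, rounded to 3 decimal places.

21.667

Trend T_4 = (392 + 438 + 419) / 3 = 1249/3 = 416.33333
Detrended value: 438 − 416.33333 = 21.667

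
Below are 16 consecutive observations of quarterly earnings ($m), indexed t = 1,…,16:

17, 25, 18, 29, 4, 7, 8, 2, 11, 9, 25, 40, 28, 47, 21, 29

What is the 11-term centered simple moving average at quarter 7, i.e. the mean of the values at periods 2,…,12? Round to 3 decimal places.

16.182

Sum of periods 2–12: 25 + 18 + 29 + 4 + 7 + 8 + 2 + 11 + 9 + 25 + 40 = 178
Divide by 11: 178 / 11 = 16.182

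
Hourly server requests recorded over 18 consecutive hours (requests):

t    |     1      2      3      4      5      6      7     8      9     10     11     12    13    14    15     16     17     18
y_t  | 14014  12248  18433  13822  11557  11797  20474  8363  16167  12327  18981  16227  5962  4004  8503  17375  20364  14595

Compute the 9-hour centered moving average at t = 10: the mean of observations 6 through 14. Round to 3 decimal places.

12700.222

Sum of periods 6–14: 11797 + 20474 + 8363 + 16167 + 12327 + 18981 + 16227 + 5962 + 4004 = 114302
Divide by 9: 114302 / 9 = 12700.222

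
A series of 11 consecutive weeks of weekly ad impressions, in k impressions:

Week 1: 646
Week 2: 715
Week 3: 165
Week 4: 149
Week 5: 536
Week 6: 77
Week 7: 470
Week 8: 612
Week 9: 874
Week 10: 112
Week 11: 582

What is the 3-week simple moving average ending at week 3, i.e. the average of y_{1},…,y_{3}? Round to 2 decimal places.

508.67

Sum of periods 1–3: 646 + 715 + 165 = 1526
Divide by 3: 1526 / 3 = 508.67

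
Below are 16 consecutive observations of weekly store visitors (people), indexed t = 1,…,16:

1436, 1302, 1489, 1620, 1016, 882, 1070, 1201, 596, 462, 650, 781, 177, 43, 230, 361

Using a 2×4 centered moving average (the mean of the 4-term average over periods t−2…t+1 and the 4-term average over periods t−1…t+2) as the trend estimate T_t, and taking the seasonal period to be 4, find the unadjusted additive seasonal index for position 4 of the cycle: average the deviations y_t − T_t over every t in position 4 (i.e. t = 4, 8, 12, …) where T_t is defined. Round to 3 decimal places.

315.958

Season position 4 occurs at t = 4, 8, 12 (where T_t is defined).
t=4: T_4 = 1304.25000; y_4 − T_4 = 1620 − 1304.25000 = 315.75000
t=8: T_8 = 884.75000; y_8 − T_8 = 1201 − 884.75000 = 316.25000
t=12: T_12 = 465.12500; y_12 − T_12 = 781 − 465.12500 = 315.87500
Mean deviation: (315.75000 + 316.25000 + 315.87500) / 3 = 315.958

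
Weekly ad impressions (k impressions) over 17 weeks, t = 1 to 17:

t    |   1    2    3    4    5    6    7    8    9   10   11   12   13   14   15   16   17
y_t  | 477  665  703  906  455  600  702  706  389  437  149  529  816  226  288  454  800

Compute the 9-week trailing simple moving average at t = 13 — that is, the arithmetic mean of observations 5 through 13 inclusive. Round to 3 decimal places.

531.444

Sum of periods 5–13: 455 + 600 + 702 + 706 + 389 + 437 + 149 + 529 + 816 = 4783
Divide by 9: 4783 / 9 = 531.444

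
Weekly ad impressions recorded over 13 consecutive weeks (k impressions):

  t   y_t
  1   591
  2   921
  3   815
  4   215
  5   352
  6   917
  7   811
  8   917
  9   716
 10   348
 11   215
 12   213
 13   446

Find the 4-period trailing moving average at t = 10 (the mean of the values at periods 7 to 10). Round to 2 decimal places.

698.00

Sum of periods 7–10: 811 + 917 + 716 + 348 = 2792
Divide by 4: 2792 / 4 = 698.00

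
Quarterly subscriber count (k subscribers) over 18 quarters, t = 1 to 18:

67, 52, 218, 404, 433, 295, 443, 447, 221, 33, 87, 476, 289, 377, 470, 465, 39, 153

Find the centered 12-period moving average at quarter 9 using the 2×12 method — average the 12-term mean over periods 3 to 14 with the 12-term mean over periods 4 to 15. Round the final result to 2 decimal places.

320.75

Sum over 3–14: 218 + 404 + 433 + 295 + 443 + 447 + 221 + 33 + 87 + 476 + 289 + 377 = 3723
Sum over 4–15: 404 + 433 + 295 + 443 + 447 + 221 + 33 + 87 + 476 + 289 + 377 + 470 = 3975
CMA at t=9 = (3723 + 3975) / (2·12) = 7698 / 24 = 320.75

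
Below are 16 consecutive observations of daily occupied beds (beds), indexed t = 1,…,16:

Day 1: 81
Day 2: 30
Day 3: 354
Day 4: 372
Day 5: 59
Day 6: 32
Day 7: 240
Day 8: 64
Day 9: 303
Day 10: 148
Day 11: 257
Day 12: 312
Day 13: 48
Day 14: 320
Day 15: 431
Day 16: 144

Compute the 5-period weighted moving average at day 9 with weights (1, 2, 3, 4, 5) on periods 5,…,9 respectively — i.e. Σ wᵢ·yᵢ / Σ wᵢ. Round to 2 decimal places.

Weighted sum: 1·59 + 2·32 + 3·240 + 4·64 + 5·303 = 59 + 64 + 720 + 256 + 1515 = 2614
Weight total: 1 + 2 + 3 + 4 + 5 = 15
WMA = 2614 / 15 = 174.27

174.27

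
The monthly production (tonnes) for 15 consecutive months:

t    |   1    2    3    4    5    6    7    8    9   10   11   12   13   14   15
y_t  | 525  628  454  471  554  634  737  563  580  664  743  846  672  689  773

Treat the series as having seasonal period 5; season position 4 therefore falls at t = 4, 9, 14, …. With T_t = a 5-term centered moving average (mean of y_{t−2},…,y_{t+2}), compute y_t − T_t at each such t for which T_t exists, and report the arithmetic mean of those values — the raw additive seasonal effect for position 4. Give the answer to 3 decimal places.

-77.300

Season position 4 occurs at t = 4, 9 (where T_t is defined).
t=4: T_4 = 548.20000; y_4 − T_4 = 471 − 548.20000 = -77.20000
t=9: T_9 = 657.40000; y_9 − T_9 = 580 − 657.40000 = -77.40000
Mean deviation: (-77.20000 + -77.40000) / 2 = -77.300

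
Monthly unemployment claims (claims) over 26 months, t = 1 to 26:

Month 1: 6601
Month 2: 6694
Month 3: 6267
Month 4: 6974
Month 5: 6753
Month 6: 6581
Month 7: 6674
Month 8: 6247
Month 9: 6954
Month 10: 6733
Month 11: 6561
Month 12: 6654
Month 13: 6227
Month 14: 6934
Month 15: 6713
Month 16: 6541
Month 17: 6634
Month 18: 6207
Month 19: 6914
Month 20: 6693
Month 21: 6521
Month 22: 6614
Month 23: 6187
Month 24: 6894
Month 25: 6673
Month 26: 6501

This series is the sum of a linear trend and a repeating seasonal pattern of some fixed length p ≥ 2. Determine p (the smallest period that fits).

5

First differences y_{t+1} − y_t: 93, -427, 707, -221, -172, 93, -427, 707, -221, -172, 93, -427, …
The difference pattern repeats every 5 terms and not for any smaller step, so p = 5.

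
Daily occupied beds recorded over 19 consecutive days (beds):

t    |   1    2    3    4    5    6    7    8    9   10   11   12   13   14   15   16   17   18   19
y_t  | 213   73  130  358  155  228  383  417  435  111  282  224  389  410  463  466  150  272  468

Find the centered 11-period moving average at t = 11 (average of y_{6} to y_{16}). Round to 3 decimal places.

346.182

Sum of periods 6–16: 228 + 383 + 417 + 435 + 111 + 282 + 224 + 389 + 410 + 463 + 466 = 3808
Divide by 11: 3808 / 11 = 346.182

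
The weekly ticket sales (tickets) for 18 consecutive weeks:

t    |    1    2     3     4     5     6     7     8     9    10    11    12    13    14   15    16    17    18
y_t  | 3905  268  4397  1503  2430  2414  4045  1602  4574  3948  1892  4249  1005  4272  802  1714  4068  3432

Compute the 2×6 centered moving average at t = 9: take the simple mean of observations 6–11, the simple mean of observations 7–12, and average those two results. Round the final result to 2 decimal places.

Sum over 6–11: 2414 + 4045 + 1602 + 4574 + 3948 + 1892 = 18475
Sum over 7–12: 4045 + 1602 + 4574 + 3948 + 1892 + 4249 = 20310
CMA at t=9 = (18475 + 20310) / (2·6) = 38785 / 12 = 3232.08

3232.08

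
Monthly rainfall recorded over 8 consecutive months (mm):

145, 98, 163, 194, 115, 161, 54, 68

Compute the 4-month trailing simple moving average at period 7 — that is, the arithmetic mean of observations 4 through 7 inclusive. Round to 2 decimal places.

131.00

Sum of periods 4–7: 194 + 115 + 161 + 54 = 524
Divide by 4: 524 / 4 = 131.00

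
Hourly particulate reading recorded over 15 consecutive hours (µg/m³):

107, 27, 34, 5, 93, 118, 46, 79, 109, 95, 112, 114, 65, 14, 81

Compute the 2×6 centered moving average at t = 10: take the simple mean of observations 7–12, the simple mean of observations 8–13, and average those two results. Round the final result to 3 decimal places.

Sum over 7–12: 46 + 79 + 109 + 95 + 112 + 114 = 555
Sum over 8–13: 79 + 109 + 95 + 112 + 114 + 65 = 574
CMA at t=10 = (555 + 574) / (2·6) = 1129 / 12 = 94.083

94.083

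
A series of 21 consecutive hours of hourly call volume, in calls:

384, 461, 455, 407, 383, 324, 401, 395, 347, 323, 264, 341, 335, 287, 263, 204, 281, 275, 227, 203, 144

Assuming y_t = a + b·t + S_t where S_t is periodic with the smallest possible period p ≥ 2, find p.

First differences y_{t+1} − y_t: 77, -6, -48, -24, -59, 77, -6, -48, -24, -59, 77, -6, …
The difference pattern repeats every 5 terms and not for any smaller step, so p = 5.

5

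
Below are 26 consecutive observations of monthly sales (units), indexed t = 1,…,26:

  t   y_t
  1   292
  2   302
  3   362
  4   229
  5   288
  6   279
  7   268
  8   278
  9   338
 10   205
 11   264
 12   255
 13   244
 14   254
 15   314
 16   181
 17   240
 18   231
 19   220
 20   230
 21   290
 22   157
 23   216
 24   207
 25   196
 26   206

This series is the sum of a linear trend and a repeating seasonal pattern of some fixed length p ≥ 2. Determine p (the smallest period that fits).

6

First differences y_{t+1} − y_t: 10, 60, -133, 59, -9, -11, 10, 60, -133, 59, -9, -11, 10, 60, …
The difference pattern repeats every 6 terms and not for any smaller step, so p = 6.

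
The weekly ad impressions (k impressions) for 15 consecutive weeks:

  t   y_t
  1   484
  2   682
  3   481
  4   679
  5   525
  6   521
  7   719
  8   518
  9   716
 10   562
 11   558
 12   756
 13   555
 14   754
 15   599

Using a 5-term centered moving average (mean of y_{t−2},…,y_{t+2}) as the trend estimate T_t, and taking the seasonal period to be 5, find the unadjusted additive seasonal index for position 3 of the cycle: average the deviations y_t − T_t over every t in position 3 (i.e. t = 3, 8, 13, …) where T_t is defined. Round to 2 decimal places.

-89.27

Season position 3 occurs at t = 3, 8, 13 (where T_t is defined).
t=3: T_3 = 570.2000; y_3 − T_3 = 481 − 570.2000 = -89.2000
t=8: T_8 = 607.2000; y_8 − T_8 = 518 − 607.2000 = -89.2000
t=13: T_13 = 644.4000; y_13 − T_13 = 555 − 644.4000 = -89.4000
Mean deviation: (-89.2000 + -89.2000 + -89.4000) / 3 = -89.27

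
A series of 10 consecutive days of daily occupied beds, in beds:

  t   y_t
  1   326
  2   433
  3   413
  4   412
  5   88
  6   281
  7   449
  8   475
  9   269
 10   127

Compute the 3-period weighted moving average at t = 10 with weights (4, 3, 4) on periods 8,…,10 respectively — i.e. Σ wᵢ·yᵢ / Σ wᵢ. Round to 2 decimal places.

Weighted sum: 4·475 + 3·269 + 4·127 = 1900 + 807 + 508 = 3215
Weight total: 4 + 3 + 4 = 11
WMA = 3215 / 11 = 292.27

292.27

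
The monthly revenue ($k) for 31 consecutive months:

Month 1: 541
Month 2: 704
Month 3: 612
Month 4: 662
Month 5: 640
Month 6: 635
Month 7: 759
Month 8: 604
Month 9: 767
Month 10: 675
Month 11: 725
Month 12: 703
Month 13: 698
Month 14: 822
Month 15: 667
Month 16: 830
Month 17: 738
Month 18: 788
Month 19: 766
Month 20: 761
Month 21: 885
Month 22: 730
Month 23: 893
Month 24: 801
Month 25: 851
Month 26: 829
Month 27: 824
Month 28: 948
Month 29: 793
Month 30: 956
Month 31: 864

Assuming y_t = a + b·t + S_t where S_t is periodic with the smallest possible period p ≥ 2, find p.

First differences y_{t+1} − y_t: 163, -92, 50, -22, -5, 124, -155, 163, -92, 50, -22, -5, 124, -155, 163, -92, …
The difference pattern repeats every 7 terms and not for any smaller step, so p = 7.

7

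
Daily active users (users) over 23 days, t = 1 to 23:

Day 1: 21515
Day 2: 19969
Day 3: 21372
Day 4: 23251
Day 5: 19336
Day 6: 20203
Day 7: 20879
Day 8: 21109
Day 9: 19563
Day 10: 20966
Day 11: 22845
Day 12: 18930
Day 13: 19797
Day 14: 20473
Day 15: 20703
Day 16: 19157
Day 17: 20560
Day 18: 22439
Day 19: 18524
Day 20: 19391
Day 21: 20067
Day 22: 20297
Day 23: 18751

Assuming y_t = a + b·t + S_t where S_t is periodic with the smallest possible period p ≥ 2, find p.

7

First differences y_{t+1} − y_t: -1546, 1403, 1879, -3915, 867, 676, 230, -1546, 1403, 1879, -3915, 867, 676, 230, -1546, 1403, …
The difference pattern repeats every 7 terms and not for any smaller step, so p = 7.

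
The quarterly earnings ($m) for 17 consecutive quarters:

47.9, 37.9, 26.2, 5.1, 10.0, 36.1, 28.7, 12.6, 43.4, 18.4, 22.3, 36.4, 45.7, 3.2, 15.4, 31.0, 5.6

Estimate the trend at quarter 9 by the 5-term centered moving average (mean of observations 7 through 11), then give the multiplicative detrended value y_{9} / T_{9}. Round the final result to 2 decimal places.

1.73

Trend T_9 = (28.7 + 12.6 + 43.4 + 18.4 + 22.3) / 5 = 125.4/5 = 25.0800
Ratio to trend: 43.4 / 25.0800 = 1.73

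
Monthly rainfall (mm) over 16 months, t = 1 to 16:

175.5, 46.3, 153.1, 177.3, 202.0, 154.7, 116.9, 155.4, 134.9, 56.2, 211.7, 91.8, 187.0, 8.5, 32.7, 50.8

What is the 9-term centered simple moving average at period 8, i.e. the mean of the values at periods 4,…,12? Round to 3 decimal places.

144.544

Sum of periods 4–12: 177.3 + 202.0 + 154.7 + 116.9 + 155.4 + 134.9 + 56.2 + 211.7 + 91.8 = 1300.9
Divide by 9: 1300.9 / 9 = 144.544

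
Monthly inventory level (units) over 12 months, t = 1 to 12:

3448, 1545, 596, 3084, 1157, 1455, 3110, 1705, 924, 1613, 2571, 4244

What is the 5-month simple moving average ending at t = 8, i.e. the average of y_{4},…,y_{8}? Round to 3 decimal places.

Sum of periods 4–8: 3084 + 1157 + 1455 + 3110 + 1705 = 10511
Divide by 5: 10511 / 5 = 2102.200

2102.200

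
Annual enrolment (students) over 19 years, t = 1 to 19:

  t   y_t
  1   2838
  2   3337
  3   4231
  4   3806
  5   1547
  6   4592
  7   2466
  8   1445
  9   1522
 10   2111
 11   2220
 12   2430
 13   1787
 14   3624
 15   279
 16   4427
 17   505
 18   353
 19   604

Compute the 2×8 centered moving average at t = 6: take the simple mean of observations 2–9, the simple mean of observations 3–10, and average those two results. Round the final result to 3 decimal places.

Sum over 2–9: 3337 + 4231 + 3806 + 1547 + 4592 + 2466 + 1445 + 1522 = 22946
Sum over 3–10: 4231 + 3806 + 1547 + 4592 + 2466 + 1445 + 1522 + 2111 = 21720
CMA at t=6 = (22946 + 21720) / (2·8) = 44666 / 16 = 2791.625

2791.625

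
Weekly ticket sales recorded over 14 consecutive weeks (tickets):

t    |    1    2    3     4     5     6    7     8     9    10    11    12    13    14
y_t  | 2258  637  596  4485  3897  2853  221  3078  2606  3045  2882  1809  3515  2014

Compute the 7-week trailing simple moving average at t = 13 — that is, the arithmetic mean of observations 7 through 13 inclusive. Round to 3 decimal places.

2450.857

Sum of periods 7–13: 221 + 3078 + 2606 + 3045 + 2882 + 1809 + 3515 = 17156
Divide by 7: 17156 / 7 = 2450.857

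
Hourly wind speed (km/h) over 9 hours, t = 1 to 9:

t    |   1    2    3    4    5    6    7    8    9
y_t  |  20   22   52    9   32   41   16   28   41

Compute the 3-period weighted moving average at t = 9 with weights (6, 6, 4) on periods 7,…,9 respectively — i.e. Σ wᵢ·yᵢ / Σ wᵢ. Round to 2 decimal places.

26.75

Weighted sum: 6·16 + 6·28 + 4·41 = 96 + 168 + 164 = 428
Weight total: 6 + 6 + 4 = 16
WMA = 428 / 16 = 26.75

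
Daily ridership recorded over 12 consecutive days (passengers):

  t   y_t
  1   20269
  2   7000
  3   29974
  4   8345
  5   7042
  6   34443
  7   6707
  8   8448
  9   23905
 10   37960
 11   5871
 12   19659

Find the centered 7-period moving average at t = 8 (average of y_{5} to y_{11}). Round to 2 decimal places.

17768.00

Sum of periods 5–11: 7042 + 34443 + 6707 + 8448 + 23905 + 37960 + 5871 = 124376
Divide by 7: 124376 / 7 = 17768.00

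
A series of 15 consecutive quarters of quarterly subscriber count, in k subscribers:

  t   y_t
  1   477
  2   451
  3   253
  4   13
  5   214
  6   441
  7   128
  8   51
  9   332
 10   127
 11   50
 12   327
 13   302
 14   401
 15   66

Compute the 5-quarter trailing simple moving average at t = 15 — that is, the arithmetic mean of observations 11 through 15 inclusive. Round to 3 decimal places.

Sum of periods 11–15: 50 + 327 + 302 + 401 + 66 = 1146
Divide by 5: 1146 / 5 = 229.200

229.200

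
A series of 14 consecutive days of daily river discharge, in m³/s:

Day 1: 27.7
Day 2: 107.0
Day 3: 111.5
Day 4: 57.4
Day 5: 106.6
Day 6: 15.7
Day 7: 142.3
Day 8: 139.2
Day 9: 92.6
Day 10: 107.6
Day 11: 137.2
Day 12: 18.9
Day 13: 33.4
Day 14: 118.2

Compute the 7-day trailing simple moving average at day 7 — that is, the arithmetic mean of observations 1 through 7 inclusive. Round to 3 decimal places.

Sum of periods 1–7: 27.7 + 107.0 + 111.5 + 57.4 + 106.6 + 15.7 + 142.3 = 568.2
Divide by 7: 568.2 / 7 = 81.171

81.171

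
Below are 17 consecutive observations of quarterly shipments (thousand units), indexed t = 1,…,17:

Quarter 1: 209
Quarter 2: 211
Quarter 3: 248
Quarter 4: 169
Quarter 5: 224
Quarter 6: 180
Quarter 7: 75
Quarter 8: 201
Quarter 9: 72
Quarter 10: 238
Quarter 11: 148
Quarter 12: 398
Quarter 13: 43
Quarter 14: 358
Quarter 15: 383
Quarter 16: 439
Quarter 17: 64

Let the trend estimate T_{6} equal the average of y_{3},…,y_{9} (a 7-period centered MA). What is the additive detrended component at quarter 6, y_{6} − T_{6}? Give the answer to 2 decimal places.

13.00

Trend T_6 = (248 + 169 + 224 + 180 + 75 + 201 + 72) / 7 = 1169/7 = 167.0000
Detrended value: 180 − 167.0000 = 13.00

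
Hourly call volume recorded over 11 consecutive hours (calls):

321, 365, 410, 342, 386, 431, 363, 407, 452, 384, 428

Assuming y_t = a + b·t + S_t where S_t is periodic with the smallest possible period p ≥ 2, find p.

First differences y_{t+1} − y_t: 44, 45, -68, 44, 45, -68, 44, 45, …
The difference pattern repeats every 3 terms and not for any smaller step, so p = 3.

3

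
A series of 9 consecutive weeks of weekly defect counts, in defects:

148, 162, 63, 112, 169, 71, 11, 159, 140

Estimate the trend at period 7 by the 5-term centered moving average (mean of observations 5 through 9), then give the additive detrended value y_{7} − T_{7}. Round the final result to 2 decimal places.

Trend T_7 = (169 + 71 + 11 + 159 + 140) / 5 = 550/5 = 110.0000
Detrended value: 11 − 110.0000 = -99.00

-99.00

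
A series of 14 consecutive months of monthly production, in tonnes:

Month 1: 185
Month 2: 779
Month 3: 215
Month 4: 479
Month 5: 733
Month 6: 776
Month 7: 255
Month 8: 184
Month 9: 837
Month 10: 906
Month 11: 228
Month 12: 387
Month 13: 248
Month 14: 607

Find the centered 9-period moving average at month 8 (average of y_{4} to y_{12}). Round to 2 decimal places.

531.67

Sum of periods 4–12: 479 + 733 + 776 + 255 + 184 + 837 + 906 + 228 + 387 = 4785
Divide by 9: 4785 / 9 = 531.67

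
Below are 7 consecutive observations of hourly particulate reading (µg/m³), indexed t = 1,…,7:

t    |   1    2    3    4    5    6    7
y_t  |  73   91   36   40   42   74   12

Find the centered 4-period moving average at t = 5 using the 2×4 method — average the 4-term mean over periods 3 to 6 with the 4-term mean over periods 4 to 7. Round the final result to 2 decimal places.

45.00

Sum over 3–6: 36 + 40 + 42 + 74 = 192
Sum over 4–7: 40 + 42 + 74 + 12 = 168
CMA at t=5 = (192 + 168) / (2·4) = 360 / 8 = 45.00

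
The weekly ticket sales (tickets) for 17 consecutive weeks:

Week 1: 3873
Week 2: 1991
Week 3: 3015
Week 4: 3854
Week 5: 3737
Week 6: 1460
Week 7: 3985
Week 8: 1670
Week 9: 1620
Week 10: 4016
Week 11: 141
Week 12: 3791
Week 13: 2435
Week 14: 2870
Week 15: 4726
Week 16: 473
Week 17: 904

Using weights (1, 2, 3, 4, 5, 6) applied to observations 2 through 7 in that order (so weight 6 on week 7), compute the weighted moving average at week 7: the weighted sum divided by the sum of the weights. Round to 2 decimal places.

Weighted sum: 1·1991 + 2·3015 + 3·3854 + 4·3737 + 5·1460 + 6·3985 = 1991 + 6030 + 11562 + 14948 + 7300 + 23910 = 65741
Weight total: 1 + 2 + 3 + 4 + 5 + 6 = 21
WMA = 65741 / 21 = 3130.52

3130.52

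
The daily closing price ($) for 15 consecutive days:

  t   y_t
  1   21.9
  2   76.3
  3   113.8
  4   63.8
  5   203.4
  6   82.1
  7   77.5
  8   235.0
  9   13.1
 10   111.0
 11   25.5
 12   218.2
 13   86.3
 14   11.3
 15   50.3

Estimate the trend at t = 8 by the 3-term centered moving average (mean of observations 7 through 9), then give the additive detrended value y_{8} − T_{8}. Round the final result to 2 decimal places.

Trend T_8 = (77.5 + 235.0 + 13.1) / 3 = 325.6/3 = 108.5333
Detrended value: 235.0 − 108.5333 = 126.47

126.47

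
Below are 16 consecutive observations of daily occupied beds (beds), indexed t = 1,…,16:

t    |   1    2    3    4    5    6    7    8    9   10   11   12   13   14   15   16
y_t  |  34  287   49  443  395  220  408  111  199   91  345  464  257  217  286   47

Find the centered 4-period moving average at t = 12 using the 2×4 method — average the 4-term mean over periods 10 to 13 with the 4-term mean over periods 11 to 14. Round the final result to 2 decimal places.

305.00

Sum over 10–13: 91 + 345 + 464 + 257 = 1157
Sum over 11–14: 345 + 464 + 257 + 217 = 1283
CMA at t=12 = (1157 + 1283) / (2·4) = 2440 / 8 = 305.00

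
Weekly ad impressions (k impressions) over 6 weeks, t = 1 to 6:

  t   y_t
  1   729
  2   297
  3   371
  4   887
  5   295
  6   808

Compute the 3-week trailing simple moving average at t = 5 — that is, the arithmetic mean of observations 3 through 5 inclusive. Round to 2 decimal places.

Sum of periods 3–5: 371 + 887 + 295 = 1553
Divide by 3: 1553 / 3 = 517.67

517.67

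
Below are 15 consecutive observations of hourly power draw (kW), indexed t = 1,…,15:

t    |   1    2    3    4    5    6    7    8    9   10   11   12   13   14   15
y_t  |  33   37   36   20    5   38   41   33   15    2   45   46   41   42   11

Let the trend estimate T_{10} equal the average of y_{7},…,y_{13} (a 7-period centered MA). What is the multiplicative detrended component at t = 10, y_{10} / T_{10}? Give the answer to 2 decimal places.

Trend T_10 = (41 + 33 + 15 + 2 + 45 + 46 + 41) / 7 = 223/7 = 31.8571
Ratio to trend: 2 / 31.8571 = 0.06

0.06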